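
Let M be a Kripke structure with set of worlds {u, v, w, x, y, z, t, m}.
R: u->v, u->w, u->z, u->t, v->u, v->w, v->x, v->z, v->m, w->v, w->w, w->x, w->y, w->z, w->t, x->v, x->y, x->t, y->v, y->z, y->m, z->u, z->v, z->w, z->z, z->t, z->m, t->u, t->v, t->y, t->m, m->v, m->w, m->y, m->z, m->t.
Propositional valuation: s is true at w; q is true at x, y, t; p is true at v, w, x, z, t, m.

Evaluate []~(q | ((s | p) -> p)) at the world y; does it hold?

No

At y: []~(q | ((s | p) -> p)) requires ~(q | ((s | p) -> p)) at every successor {v, z, m}.
  ~(q | ((s | p) -> p)) fails at v, so []~(q | ((s | p) -> p)) is false at y.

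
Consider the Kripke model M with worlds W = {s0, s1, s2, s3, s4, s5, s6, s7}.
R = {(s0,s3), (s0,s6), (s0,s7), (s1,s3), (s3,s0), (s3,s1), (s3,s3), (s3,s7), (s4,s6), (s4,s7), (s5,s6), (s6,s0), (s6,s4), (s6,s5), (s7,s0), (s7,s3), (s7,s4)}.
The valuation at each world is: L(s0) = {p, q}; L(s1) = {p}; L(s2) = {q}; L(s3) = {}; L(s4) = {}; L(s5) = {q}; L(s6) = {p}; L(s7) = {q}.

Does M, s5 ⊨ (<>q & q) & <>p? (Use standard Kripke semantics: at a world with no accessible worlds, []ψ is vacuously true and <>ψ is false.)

No

At s5: <>q & q is false, <>p is true, so (<>q & q) & <>p is false.
  At s5: <>q is false, q is true, so <>q & q is false.
    At s5: <>q requires q at some successor in {s6}.
      At s6: q is false.
    So <>q is false at s5.
  At s5: <>p requires p at some successor in {s6}.
    p holds at s6, so <>p is true at s5.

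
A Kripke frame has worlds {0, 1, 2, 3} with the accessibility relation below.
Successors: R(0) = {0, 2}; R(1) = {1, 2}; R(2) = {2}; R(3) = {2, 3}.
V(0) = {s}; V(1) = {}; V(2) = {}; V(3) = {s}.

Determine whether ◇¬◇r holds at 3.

Yes

At 3: ◇¬◇r requires ¬◇r at some successor in {2, 3}.
  ¬◇r holds at 2, so ◇¬◇r is true at 3.
    At 2: ◇r is false, so ¬◇r is true.
      At 2: ◇r requires r at some successor in {2}.
        At 2: r is false.
      So ◇r is false at 2.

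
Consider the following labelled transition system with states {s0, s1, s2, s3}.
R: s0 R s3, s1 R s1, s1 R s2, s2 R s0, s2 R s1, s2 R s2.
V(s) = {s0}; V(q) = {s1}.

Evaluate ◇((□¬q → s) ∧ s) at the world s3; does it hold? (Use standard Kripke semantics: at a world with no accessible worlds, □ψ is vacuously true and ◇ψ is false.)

No

At s3: no accessible worlds, so ◇((□¬q → s) ∧ s) is false.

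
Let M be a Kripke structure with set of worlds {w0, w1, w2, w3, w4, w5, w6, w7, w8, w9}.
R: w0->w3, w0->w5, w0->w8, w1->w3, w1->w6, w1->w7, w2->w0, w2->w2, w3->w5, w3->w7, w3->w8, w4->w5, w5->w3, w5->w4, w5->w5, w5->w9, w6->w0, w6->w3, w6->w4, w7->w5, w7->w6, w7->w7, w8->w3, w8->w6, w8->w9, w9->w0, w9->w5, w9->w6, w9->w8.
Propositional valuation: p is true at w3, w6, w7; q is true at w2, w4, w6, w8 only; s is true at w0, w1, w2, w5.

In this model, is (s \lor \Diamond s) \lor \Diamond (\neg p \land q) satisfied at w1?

At w1: s \lor \Diamond s is true, \Diamond (\neg p \land q) is false, so (s \lor \Diamond s) \lor \Diamond (\neg p \land q) is true.
  At w1: s is true, \Diamond s is false, so s \lor \Diamond s is true.
    At w1: \Diamond s requires s at some successor in {w3, w6, w7}.
      At w3: s is false.
      At w6: s is false.
      At w7: s is false.
    So \Diamond s is false at w1.
  At w1: \Diamond (\neg p \land q) requires \neg p \land q at some successor in {w3, w6, w7}.
    At w3: \neg p \land q is false.
    At w6: \neg p \land q is false.
    At w7: \neg p \land q is false.
  So \Diamond (\neg p \land q) is false at w1.

Yes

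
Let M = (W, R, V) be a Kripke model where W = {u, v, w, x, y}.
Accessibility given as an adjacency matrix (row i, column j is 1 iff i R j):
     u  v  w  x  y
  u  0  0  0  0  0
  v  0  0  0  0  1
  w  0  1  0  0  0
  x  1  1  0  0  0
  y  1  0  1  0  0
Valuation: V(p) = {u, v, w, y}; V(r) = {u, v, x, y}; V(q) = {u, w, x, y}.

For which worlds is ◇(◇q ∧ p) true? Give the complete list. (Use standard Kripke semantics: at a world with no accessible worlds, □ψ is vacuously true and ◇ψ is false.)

v, w, x

Recall that ◇ψ holds at a world iff ψ holds at some accessible world.
Let φ = ◇(◇q ∧ p). Evaluate φ at each world:
  u (successors ∅): φ is false.
  v (successors {y}): φ is true.
  w (successors {v}): φ is true.
  x (successors {u, v}): φ is true.
  y (successors {u, w}): φ is false.
For instance, at v:
  At v: ◇(◇q ∧ p) requires ◇q ∧ p at some successor in {y}.
    ◇q ∧ p holds at y, so ◇(◇q ∧ p) is true at v.
      At y: ◇q is true, p is true, so ◇q ∧ p is true.
Satisfying worlds: {v, w, x}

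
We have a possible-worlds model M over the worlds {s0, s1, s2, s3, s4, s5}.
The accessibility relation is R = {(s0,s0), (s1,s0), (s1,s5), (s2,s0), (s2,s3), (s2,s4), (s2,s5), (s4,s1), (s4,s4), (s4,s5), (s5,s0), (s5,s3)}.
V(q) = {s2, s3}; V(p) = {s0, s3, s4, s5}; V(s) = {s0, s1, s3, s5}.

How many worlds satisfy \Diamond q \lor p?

Let φ = \Diamond q \lor p. Evaluate φ at each world:
  s0 (successors {s0}): φ is true.
  s1 (successors {s0, s5}): φ is false.
  s2 (successors {s0, s3, s4, s5}): φ is true.
  s3 (successors ∅): φ is true.
  s4 (successors {s1, s4, s5}): φ is true.
  s5 (successors {s0, s3}): φ is true.
For instance, at s5:
  At s5: \Diamond q is true, p is true, so \Diamond q \lor p is true.
    At s5: \Diamond q requires q at some successor in {s0, s3}.
      q holds at s3, so \Diamond q is true at s5.
Satisfying worlds: {s0, s2, s3, s4, s5}

5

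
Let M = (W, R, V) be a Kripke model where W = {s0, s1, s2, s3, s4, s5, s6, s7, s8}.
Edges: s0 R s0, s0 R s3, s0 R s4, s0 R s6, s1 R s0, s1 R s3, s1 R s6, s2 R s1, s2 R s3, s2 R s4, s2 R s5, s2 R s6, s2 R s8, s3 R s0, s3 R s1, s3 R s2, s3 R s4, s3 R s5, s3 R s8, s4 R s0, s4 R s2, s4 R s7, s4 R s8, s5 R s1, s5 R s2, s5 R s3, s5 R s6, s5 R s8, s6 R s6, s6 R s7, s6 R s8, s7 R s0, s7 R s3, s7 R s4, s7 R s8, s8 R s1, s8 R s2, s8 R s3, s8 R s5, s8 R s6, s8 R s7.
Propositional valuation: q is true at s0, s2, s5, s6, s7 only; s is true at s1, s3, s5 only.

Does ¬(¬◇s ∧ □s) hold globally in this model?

Let φ = ¬(¬◇s ∧ □s). Evaluate φ at each world:
  s0 (successors {s0, s3, s4, s6}): φ is true.
  s1 (successors {s0, s3, s6}): φ is true.
  s2 (successors {s1, s3, s4, s5, s6, s8}): φ is true.
  s3 (successors {s0, s1, s2, s4, s5, s8}): φ is true.
  s4 (successors {s0, s2, s7, s8}): φ is true.
  s5 (successors {s1, s2, s3, s6, s8}): φ is true.
  s6 (successors {s6, s7, s8}): φ is true.
  s7 (successors {s0, s3, s4, s8}): φ is true.
  s8 (successors {s1, s2, s3, s5, s6, s7}): φ is true.
For instance, at s3:
  At s3: ¬◇s ∧ □s is false, so ¬(¬◇s ∧ □s) is true.
    At s3: ¬◇s is false, □s is false, so ¬◇s ∧ □s is false.
      At s3: ◇s is true, so ¬◇s is false.
      At s3: □s requires s at every successor {s0, s1, s2, s4, s5, s8}.
        s fails at s0, so □s is false at s3.

Yes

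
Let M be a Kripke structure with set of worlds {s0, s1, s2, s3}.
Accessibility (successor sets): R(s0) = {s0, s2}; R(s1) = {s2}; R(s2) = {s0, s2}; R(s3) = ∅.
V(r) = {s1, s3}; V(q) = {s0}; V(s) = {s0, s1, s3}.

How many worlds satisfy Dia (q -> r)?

3

Recall that Dia ψ holds at a world iff ψ holds at some accessible world.
Let φ = Dia (q -> r). Evaluate φ at each world:
  s0 (successors {s0, s2}): φ is true.
  s1 (successors {s2}): φ is true.
  s2 (successors {s0, s2}): φ is true.
  s3 (successors ∅): φ is false.
For instance, at s2:
  At s2: Dia (q -> r) requires q -> r at some successor in {s0, s2}.
    q -> r holds at s2, so Dia (q -> r) is true at s2.
Satisfying worlds: {s0, s1, s2}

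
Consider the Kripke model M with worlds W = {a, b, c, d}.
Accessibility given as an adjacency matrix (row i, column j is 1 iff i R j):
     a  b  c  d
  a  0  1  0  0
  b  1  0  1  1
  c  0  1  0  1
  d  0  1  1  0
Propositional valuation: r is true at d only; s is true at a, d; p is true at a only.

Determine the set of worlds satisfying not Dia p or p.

Let φ = not Dia p or p. Evaluate φ at each world:
  a (successors {b}): φ is true.
  b (successors {a, c, d}): φ is false.
  c (successors {b, d}): φ is true.
  d (successors {b, c}): φ is true.
For instance, at b:
  At b: not Dia p is false, p is false, so not Dia p or p is false.
    At b: Dia p is true, so not Dia p is false.
      At b: Dia p requires p at some successor in {a, c, d}.
        p holds at a, so Dia p is true at b.
Satisfying worlds: {a, c, d}

a, c, d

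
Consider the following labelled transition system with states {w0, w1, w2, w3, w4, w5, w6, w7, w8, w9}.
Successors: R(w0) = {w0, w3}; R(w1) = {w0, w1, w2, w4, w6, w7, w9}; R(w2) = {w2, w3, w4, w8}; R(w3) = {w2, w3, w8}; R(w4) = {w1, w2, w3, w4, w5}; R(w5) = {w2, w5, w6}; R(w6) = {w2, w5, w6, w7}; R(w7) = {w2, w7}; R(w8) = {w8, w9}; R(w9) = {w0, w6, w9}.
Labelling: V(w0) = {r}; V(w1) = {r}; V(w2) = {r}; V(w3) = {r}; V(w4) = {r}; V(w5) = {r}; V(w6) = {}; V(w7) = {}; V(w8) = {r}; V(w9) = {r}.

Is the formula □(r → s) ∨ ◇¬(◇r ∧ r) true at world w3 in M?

At w3: □(r → s) is false, ◇¬(◇r ∧ r) is false, so □(r → s) ∨ ◇¬(◇r ∧ r) is false.
  At w3: □(r → s) requires r → s at every successor {w2, w3, w8}.
    r → s fails at w2, so □(r → s) is false at w3.
  At w3: ◇¬(◇r ∧ r) requires ¬(◇r ∧ r) at some successor in {w2, w3, w8}.
    At w2: ¬(◇r ∧ r) is false.
    At w3: ¬(◇r ∧ r) is false.
    At w8: ¬(◇r ∧ r) is false.
  So ◇¬(◇r ∧ r) is false at w3.

No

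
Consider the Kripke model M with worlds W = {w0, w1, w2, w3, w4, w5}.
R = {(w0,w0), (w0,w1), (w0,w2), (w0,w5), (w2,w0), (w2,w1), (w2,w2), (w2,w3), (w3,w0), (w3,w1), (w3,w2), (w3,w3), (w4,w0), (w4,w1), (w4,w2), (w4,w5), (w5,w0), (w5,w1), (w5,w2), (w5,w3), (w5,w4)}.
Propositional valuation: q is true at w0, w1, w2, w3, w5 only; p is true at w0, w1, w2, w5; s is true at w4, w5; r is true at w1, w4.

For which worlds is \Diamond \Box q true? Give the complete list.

w0, w2, w3, w4, w5

Recall that \Box ψ holds at a world iff ψ holds at every accessible world, and \Diamond ψ holds iff ψ holds at some accessible world.
Let φ = \Diamond \Box q. Evaluate φ at each world:
  w0 (successors {w0, w1, w2, w5}): φ is true.
  w1 (successors ∅): φ is false.
  w2 (successors {w0, w1, w2, w3}): φ is true.
  w3 (successors {w0, w1, w2, w3}): φ is true.
  w4 (successors {w0, w1, w2, w5}): φ is true.
  w5 (successors {w0, w1, w2, w3, w4}): φ is true.
For instance, at w2:
  At w2: \Diamond \Box q requires \Box q at some successor in {w0, w1, w2, w3}.
    \Box q holds at w0, so \Diamond \Box q is true at w2.
      At w0: \Box q requires q at every successor {w0, w1, w2, w5}.
        At w0: q is true.
        At w1: q is true.
        At w2: q is true.
        At w5: q is true.
      So \Box q is true at w0.
Satisfying worlds: {w0, w2, w3, w4, w5}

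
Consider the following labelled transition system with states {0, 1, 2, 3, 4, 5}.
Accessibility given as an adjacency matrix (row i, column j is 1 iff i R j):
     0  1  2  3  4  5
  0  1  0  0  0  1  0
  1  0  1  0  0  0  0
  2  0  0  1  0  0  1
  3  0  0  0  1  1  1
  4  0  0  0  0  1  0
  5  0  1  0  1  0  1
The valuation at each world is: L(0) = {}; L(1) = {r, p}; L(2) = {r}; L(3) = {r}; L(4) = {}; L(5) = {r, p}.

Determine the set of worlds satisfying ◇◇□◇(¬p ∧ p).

Let φ = ◇◇□◇(¬p ∧ p). Evaluate φ at each world:
  0 (successors {0, 4}): φ is false.
  1 (successors {1}): φ is false.
  2 (successors {2, 5}): φ is false.
  3 (successors {3, 4, 5}): φ is false.
  4 (successors {4}): φ is false.
  5 (successors {1, 3, 5}): φ is false.
For instance, at 0:
  At 0: ◇◇□◇(¬p ∧ p) requires ◇□◇(¬p ∧ p) at some successor in {0, 4}.
    At 0: ◇□◇(¬p ∧ p) is false.
    At 4: ◇□◇(¬p ∧ p) is false.
  So ◇◇□◇(¬p ∧ p) is false at 0.
Satisfying worlds: none.

none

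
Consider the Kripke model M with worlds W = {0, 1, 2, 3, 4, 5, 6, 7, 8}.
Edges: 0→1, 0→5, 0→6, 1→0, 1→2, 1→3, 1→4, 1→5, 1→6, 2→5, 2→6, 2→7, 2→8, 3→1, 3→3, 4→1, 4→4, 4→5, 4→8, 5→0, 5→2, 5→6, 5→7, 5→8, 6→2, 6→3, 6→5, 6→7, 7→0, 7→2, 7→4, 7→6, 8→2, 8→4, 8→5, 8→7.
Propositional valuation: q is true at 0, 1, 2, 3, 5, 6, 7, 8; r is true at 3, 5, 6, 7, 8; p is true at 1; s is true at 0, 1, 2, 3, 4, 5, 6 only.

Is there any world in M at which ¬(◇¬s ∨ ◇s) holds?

No

Let φ = ¬(◇¬s ∨ ◇s). Evaluate φ at each world:
  0 (successors {1, 5, 6}): φ is false.
  1 (successors {0, 2, 3, 4, 5, 6}): φ is false.
  2 (successors {5, 6, 7, 8}): φ is false.
  3 (successors {1, 3}): φ is false.
  4 (successors {1, 4, 5, 8}): φ is false.
  5 (successors {0, 2, 6, 7, 8}): φ is false.
  6 (successors {2, 3, 5, 7}): φ is false.
  7 (successors {0, 2, 4, 6}): φ is false.
  8 (successors {2, 4, 5, 7}): φ is false.
For instance, at 0:
  At 0: ◇¬s ∨ ◇s is true, so ¬(◇¬s ∨ ◇s) is false.
    At 0: ◇¬s is false, ◇s is true, so ◇¬s ∨ ◇s is true.
      At 0: ◇¬s requires ¬s at some successor in {1, 5, 6}.
        At 1: ¬s is false.
        At 5: ¬s is false.
        At 6: ¬s is false.
      So ◇¬s is false at 0.
      At 0: ◇s requires s at some successor in {1, 5, 6}.
        s holds at 1, so ◇s is true at 0.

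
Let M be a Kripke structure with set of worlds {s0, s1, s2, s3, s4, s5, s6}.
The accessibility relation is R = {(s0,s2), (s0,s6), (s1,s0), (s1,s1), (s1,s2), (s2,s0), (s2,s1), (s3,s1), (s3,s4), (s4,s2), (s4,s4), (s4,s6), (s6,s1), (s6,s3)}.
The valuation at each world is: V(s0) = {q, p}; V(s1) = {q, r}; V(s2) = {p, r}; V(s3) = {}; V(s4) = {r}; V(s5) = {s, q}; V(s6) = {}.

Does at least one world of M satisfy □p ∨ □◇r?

Let φ = □p ∨ □◇r. Evaluate φ at each world:
  s0 (successors {s2, s6}): φ is true.
  s1 (successors {s0, s1, s2}): φ is true.
  s2 (successors {s0, s1}): φ is true.
  s3 (successors {s1, s4}): φ is true.
  s4 (successors {s2, s4, s6}): φ is true.
  s5 (successors ∅): φ is true.
  s6 (successors {s1, s3}): φ is true.
Detail at s0 (witness):
  At s0: □p is false, □◇r is true, so □p ∨ □◇r is true.
    At s0: □p requires p at every successor {s2, s6}.
      p fails at s6, so □p is false at s0.
    At s0: □◇r requires ◇r at every successor {s2, s6}.
      At s2: ◇r is true.
      At s6: ◇r is true.
    So □◇r is true at s0.

Yes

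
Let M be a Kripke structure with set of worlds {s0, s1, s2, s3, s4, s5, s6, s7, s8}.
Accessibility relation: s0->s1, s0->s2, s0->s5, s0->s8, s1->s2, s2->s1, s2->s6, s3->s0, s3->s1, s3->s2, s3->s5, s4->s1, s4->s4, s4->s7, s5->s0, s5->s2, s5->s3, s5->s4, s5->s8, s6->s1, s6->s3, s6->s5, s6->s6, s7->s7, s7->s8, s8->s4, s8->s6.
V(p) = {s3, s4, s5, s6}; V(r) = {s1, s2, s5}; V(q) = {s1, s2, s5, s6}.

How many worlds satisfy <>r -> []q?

Let φ = <>r -> []q. Evaluate φ at each world:
  s0 (successors {s1, s2, s5, s8}): φ is false.
  s1 (successors {s2}): φ is true.
  s2 (successors {s1, s6}): φ is true.
  s3 (successors {s0, s1, s2, s5}): φ is false.
  s4 (successors {s1, s4, s7}): φ is false.
  s5 (successors {s0, s2, s3, s4, s8}): φ is false.
  s6 (successors {s1, s3, s5, s6}): φ is false.
  s7 (successors {s7, s8}): φ is true.
  s8 (successors {s4, s6}): φ is true.
For instance, at s6:
  At s6: <>r is true, []q is false, so <>r -> []q is false.
    At s6: <>r requires r at some successor in {s1, s3, s5, s6}.
      r holds at s1, so <>r is true at s6.
    At s6: []q requires q at every successor {s1, s3, s5, s6}.
      q fails at s3, so []q is false at s6.
Satisfying worlds: {s1, s2, s7, s8}

4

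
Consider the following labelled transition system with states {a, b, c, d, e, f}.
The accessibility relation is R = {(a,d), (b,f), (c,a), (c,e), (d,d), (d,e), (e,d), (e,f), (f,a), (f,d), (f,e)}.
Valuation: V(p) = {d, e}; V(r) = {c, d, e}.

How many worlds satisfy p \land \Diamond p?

Let φ = p \land \Diamond p. Evaluate φ at each world:
  a (successors {d}): φ is false.
  b (successors {f}): φ is false.
  c (successors {a, e}): φ is false.
  d (successors {d, e}): φ is true.
  e (successors {d, f}): φ is true.
  f (successors {a, d, e}): φ is false.
For instance, at e:
  At e: p is true, \Diamond p is true, so p \land \Diamond p is true.
    At e: \Diamond p requires p at some successor in {d, f}.
      p holds at d, so \Diamond p is true at e.
Satisfying worlds: {d, e}

2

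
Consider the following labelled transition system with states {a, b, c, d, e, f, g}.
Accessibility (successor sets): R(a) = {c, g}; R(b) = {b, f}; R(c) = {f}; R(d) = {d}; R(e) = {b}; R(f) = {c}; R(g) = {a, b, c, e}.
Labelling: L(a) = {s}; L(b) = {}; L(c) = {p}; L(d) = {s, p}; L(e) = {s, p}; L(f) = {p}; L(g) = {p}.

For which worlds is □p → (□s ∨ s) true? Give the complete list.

a, b, d, e, g

Let φ = □p → (□s ∨ s). Evaluate φ at each world:
  a (successors {c, g}): φ is true.
  b (successors {b, f}): φ is true.
  c (successors {f}): φ is false.
  d (successors {d}): φ is true.
  e (successors {b}): φ is true.
  f (successors {c}): φ is false.
  g (successors {a, b, c, e}): φ is true.
For instance, at g:
  At g: □p is false, □s ∨ s is false, so □p → (□s ∨ s) is true.
    At g: □p requires p at every successor {a, b, c, e}.
      p fails at a, so □p is false at g.
    At g: □s is false, s is false, so □s ∨ s is false.
      At g: □s requires s at every successor {a, b, c, e}.
        s fails at b, so □s is false at g.
Satisfying worlds: {a, b, d, e, g}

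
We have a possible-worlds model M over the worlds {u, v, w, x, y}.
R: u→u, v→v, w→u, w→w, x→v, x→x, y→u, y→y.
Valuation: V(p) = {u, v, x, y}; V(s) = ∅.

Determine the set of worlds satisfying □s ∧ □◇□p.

Recall that □ψ holds at a world iff ψ holds at every accessible world, and ◇ψ holds iff ψ holds at some accessible world.
Let φ = □s ∧ □◇□p. Evaluate φ at each world:
  u (successors {u}): φ is false.
  v (successors {v}): φ is false.
  w (successors {u, w}): φ is false.
  x (successors {v, x}): φ is false.
  y (successors {u, y}): φ is false.
For instance, at x:
  At x: □s is false, □◇□p is true, so □s ∧ □◇□p is false.
    At x: □s requires s at every successor {v, x}.
      s fails at v, so □s is false at x.
    At x: □◇□p requires ◇□p at every successor {v, x}.
      At v: ◇□p is true.
      At x: ◇□p is true.
    So □◇□p is true at x.
Satisfying worlds: none.

none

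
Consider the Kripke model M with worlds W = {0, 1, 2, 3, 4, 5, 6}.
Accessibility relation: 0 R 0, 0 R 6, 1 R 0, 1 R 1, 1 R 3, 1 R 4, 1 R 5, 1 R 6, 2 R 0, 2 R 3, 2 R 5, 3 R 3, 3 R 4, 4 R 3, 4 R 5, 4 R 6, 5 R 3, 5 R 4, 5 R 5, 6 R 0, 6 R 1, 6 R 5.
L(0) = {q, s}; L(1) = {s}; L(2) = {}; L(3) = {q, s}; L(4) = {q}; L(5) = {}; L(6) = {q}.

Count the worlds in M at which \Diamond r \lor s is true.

Let φ = \Diamond r \lor s. Evaluate φ at each world:
  0 (successors {0, 6}): φ is true.
  1 (successors {0, 1, 3, 4, 5, 6}): φ is true.
  2 (successors {0, 3, 5}): φ is false.
  3 (successors {3, 4}): φ is true.
  4 (successors {3, 5, 6}): φ is false.
  5 (successors {3, 4, 5}): φ is false.
  6 (successors {0, 1, 5}): φ is false.
For instance, at 6:
  At 6: \Diamond r is false, s is false, so \Diamond r \lor s is false.
    At 6: \Diamond r requires r at some successor in {0, 1, 5}.
      At 0: r is false.
      At 1: r is false.
      At 5: r is false.
    So \Diamond r is false at 6.
Satisfying worlds: {0, 1, 3}

3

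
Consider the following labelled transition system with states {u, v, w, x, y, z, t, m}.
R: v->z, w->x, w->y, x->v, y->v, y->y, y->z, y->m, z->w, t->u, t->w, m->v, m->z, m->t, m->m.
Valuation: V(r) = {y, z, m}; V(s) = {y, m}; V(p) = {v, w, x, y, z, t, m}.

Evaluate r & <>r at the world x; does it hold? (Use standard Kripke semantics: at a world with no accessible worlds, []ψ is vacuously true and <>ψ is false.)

At x: r is false, <>r is false, so r & <>r is false.
  At x: <>r requires r at some successor in {v}.
    At v: r is false.
  So <>r is false at x.

No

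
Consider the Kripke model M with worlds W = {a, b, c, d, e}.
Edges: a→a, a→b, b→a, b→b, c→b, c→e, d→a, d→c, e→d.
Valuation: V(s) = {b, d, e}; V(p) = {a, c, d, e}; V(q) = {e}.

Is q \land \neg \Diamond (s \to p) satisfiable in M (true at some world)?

Recall that \Diamond ψ holds at a world iff ψ holds at some accessible world.
Let φ = q \land \neg \Diamond (s \to p). Evaluate φ at each world:
  a (successors {a, b}): φ is false.
  b (successors {a, b}): φ is false.
  c (successors {b, e}): φ is false.
  d (successors {a, c}): φ is false.
  e (successors {d}): φ is false.
For instance, at a:
  At a: q is false, \neg \Diamond (s \to p) is false, so q \land \neg \Diamond (s \to p) is false.
    At a: \Diamond (s \to p) is true, so \neg \Diamond (s \to p) is false.
      At a: \Diamond (s \to p) requires s \to p at some successor in {a, b}.
        s \to p holds at a, so \Diamond (s \to p) is true at a.

No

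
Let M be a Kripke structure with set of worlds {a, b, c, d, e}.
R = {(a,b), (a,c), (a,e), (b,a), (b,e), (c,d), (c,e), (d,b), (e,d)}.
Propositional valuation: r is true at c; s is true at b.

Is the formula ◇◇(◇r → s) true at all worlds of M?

Yes

Recall that ◇ψ holds at a world iff ψ holds at some accessible world.
Let φ = ◇◇(◇r → s). Evaluate φ at each world:
  a (successors {b, c, e}): φ is true.
  b (successors {a, e}): φ is true.
  c (successors {d, e}): φ is true.
  d (successors {b}): φ is true.
  e (successors {d}): φ is true.
For instance, at c:
  At c: ◇◇(◇r → s) requires ◇(◇r → s) at some successor in {d, e}.
    ◇(◇r → s) holds at d, so ◇◇(◇r → s) is true at c.
      At d: ◇(◇r → s) requires ◇r → s at some successor in {b}.
        ◇r → s holds at b, so ◇(◇r → s) is true at d.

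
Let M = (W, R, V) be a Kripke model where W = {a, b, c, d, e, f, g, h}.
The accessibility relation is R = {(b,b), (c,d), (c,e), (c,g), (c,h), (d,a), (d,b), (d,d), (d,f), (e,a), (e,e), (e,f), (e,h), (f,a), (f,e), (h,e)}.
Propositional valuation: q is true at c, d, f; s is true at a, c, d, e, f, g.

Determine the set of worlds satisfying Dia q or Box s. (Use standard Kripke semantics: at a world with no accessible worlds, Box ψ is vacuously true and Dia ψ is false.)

a, c, d, e, f, g, h

Let φ = Dia q or Box s. Evaluate φ at each world:
  a (successors ∅): φ is true.
  b (successors {b}): φ is false.
  c (successors {d, e, g, h}): φ is true.
  d (successors {a, b, d, f}): φ is true.
  e (successors {a, e, f, h}): φ is true.
  f (successors {a, e}): φ is true.
  g (successors ∅): φ is true.
  h (successors {e}): φ is true.
For instance, at h:
  At h: Dia q is false, Box s is true, so Dia q or Box s is true.
    At h: Dia q requires q at some successor in {e}.
      At e: q is false.
    So Dia q is false at h.
    At h: Box s requires s at every successor {e}.
      At e: s is true.
    So Box s is true at h.
Satisfying worlds: {a, c, d, e, f, g, h}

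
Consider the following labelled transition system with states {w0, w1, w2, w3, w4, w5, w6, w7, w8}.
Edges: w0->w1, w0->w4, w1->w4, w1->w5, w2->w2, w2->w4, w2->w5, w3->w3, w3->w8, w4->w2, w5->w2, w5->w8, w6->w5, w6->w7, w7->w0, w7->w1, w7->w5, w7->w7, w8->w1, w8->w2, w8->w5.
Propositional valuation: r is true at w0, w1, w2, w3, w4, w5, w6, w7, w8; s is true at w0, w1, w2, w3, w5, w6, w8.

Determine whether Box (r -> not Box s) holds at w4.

At w4: Box (r -> not Box s) requires r -> not Box s at every successor {w2}.
    At w2: r is true, not Box s is true, so r -> not Box s is true.
      At w2: Box s is false, so not Box s is true.
So Box (r -> not Box s) is true at w4.

Yes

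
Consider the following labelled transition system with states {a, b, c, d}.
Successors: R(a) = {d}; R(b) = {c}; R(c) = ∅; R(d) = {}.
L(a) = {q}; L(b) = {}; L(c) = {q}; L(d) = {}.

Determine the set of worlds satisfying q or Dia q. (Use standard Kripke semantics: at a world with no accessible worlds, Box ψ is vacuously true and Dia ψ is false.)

Let φ = q or Dia q. Evaluate φ at each world:
  a (successors {d}): φ is true.
  b (successors {c}): φ is true.
  c (successors ∅): φ is true.
  d (successors ∅): φ is false.
For instance, at a:
  At a: q is true, Dia q is false, so q or Dia q is true.
    At a: Dia q requires q at some successor in {d}.
      At d: q is false.
    So Dia q is false at a.
Satisfying worlds: {a, b, c}

a, b, c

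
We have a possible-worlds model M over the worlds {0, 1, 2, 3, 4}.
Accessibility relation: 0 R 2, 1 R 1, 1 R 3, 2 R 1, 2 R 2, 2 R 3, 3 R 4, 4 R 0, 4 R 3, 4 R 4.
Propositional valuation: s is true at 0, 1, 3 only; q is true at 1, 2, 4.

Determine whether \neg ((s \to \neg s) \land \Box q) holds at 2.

Yes

Recall that \Box ψ holds at a world iff ψ holds at every accessible world, and \Diamond ψ holds iff ψ holds at some accessible world.
At 2: (s \to \neg s) \land \Box q is false, so \neg ((s \to \neg s) \land \Box q) is true.
  At 2: s \to \neg s is true, \Box q is false, so (s \to \neg s) \land \Box q is false.
    At 2: \Box q requires q at every successor {1, 2, 3}.
      q fails at 3, so \Box q is false at 2.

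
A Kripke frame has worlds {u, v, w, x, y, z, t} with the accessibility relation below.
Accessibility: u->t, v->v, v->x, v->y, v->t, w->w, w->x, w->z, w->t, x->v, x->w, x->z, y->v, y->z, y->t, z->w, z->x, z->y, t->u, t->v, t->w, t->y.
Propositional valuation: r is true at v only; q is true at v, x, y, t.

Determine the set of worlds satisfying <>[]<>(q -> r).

Let φ = <>[]<>(q -> r). Evaluate φ at each world:
  u (successors {t}): φ is false.
  v (successors {v, x, y, t}): φ is true.
  w (successors {w, x, z, t}): φ is true.
  x (successors {v, w, z}): φ is true.
  y (successors {v, z, t}): φ is true.
  z (successors {w, x, y}): φ is true.
  t (successors {u, v, w, y}): φ is true.
For instance, at x:
  At x: <>[]<>(q -> r) requires []<>(q -> r) at some successor in {v, w, z}.
    []<>(q -> r) holds at v, so <>[]<>(q -> r) is true at x.
      At v: []<>(q -> r) requires <>(q -> r) at every successor {v, x, y, t}.
        At v: <>(q -> r) is true.
        At x: <>(q -> r) is true.
        At y: <>(q -> r) is true.
        At t: <>(q -> r) is true.
      So []<>(q -> r) is true at v.
Satisfying worlds: {v, w, x, y, z, t}

v, w, x, y, z, t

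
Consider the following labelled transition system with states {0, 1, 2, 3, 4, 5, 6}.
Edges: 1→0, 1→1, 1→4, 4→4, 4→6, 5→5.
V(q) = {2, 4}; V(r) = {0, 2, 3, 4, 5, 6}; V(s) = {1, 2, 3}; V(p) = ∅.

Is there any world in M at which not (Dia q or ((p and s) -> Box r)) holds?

No

Recall that Box ψ holds at a world iff ψ holds at every accessible world, and Dia ψ holds iff ψ holds at some accessible world.
Let φ = not (Dia q or ((p and s) -> Box r)). Evaluate φ at each world:
  0 (successors ∅): φ is false.
  1 (successors {0, 1, 4}): φ is false.
  2 (successors ∅): φ is false.
  3 (successors ∅): φ is false.
  4 (successors {4, 6}): φ is false.
  5 (successors {5}): φ is false.
  6 (successors ∅): φ is false.
For instance, at 4:
  At 4: Dia q or ((p and s) -> Box r) is true, so not (Dia q or ((p and s) -> Box r)) is false.
    At 4: Dia q is true, (p and s) -> Box r is true, so Dia q or ((p and s) -> Box r) is true.
      At 4: Dia q requires q at some successor in {4, 6}.
        q holds at 4, so Dia q is true at 4.
      At 4: p and s is false, Box r is true, so (p and s) -> Box r is true.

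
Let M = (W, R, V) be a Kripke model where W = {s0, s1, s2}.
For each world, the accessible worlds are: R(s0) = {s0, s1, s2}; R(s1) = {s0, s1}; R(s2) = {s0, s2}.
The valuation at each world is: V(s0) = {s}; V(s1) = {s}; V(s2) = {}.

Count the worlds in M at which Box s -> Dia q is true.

Let φ = Box s -> Dia q. Evaluate φ at each world:
  s0 (successors {s0, s1, s2}): φ is true.
  s1 (successors {s0, s1}): φ is false.
  s2 (successors {s0, s2}): φ is true.
For instance, at s2:
  At s2: Box s is false, Dia q is false, so Box s -> Dia q is true.
    At s2: Box s requires s at every successor {s0, s2}.
      s fails at s2, so Box s is false at s2.
    At s2: Dia q requires q at some successor in {s0, s2}.
      At s0: q is false.
      At s2: q is false.
    So Dia q is false at s2.
Satisfying worlds: {s0, s2}

2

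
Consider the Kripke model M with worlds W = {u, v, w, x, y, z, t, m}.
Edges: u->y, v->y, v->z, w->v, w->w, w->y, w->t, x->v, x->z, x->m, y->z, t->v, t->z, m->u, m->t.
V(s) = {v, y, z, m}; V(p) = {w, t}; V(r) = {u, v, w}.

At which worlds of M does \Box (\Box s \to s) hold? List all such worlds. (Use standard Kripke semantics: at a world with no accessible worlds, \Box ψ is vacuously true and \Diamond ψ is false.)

u, v, x, y, z, t

Let φ = \Box (\Box s \to s). Evaluate φ at each world:
  u (successors {y}): φ is true.
  v (successors {y, z}): φ is true.
  w (successors {v, w, y, t}): φ is false.
  x (successors {v, z, m}): φ is true.
  y (successors {z}): φ is true.
  z (successors ∅): φ is true.
  t (successors {v, z}): φ is true.
  m (successors {u, t}): φ is false.
For instance, at w:
  At w: \Box (\Box s \to s) requires \Box s \to s at every successor {v, w, y, t}.
    \Box s \to s fails at t, so \Box (\Box s \to s) is false at w.
      At t: \Box s is true, s is false, so \Box s \to s is false.
Satisfying worlds: {u, v, x, y, z, t}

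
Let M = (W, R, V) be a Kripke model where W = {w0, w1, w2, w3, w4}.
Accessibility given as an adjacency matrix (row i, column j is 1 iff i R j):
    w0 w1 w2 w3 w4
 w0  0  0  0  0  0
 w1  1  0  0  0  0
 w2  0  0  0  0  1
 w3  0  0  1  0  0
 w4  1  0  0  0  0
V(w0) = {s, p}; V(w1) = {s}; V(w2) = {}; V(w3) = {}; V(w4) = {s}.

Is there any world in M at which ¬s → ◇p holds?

Recall that ◇ψ holds at a world iff ψ holds at some accessible world.
Let φ = ¬s → ◇p. Evaluate φ at each world:
  w0 (successors ∅): φ is true.
  w1 (successors {w0}): φ is true.
  w2 (successors {w4}): φ is false.
  w3 (successors {w2}): φ is false.
  w4 (successors {w0}): φ is true.
Detail at w0 (witness):
  At w0: ¬s is false, ◇p is false, so ¬s → ◇p is true.
    At w0: no accessible worlds, so ◇p is false.

Yes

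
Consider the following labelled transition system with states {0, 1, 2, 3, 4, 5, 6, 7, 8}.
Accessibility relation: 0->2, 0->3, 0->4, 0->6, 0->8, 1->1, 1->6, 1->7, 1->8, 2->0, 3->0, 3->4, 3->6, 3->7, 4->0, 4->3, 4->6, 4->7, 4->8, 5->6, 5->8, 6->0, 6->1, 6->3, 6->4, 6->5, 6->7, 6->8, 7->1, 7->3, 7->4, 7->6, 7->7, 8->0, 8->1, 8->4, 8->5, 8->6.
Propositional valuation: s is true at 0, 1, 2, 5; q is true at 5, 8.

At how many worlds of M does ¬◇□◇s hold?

Recall that □ψ holds at a world iff ψ holds at every accessible world, and ◇ψ holds iff ψ holds at some accessible world.
Let φ = ¬◇□◇s. Evaluate φ at each world:
  0 (successors {2, 3, 4, 6, 8}): φ is false.
  1 (successors {1, 6, 7, 8}): φ is false.
  2 (successors {0}): φ is false.
  3 (successors {0, 4, 6, 7}): φ is false.
  4 (successors {0, 3, 6, 7, 8}): φ is false.
  5 (successors {6, 8}): φ is true.
  6 (successors {0, 1, 3, 4, 5, 7, 8}): φ is false.
  7 (successors {1, 3, 4, 6, 7}): φ is false.
  8 (successors {0, 1, 4, 5, 6}): φ is false.
For instance, at 4:
  At 4: ◇□◇s is true, so ¬◇□◇s is false.
    At 4: ◇□◇s requires □◇s at some successor in {0, 3, 6, 7, 8}.
      □◇s holds at 0, so ◇□◇s is true at 4.
Satisfying worlds: {5}

1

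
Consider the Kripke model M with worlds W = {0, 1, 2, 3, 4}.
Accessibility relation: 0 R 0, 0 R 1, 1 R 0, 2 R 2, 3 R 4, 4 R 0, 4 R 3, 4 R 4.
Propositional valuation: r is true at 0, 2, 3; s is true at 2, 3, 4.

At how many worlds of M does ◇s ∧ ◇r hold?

Let φ = ◇s ∧ ◇r. Evaluate φ at each world:
  0 (successors {0, 1}): φ is false.
  1 (successors {0}): φ is false.
  2 (successors {2}): φ is true.
  3 (successors {4}): φ is false.
  4 (successors {0, 3, 4}): φ is true.
For instance, at 4:
  At 4: ◇s is true, ◇r is true, so ◇s ∧ ◇r is true.
    At 4: ◇s requires s at some successor in {0, 3, 4}.
      s holds at 3, so ◇s is true at 4.
    At 4: ◇r requires r at some successor in {0, 3, 4}.
      r holds at 0, so ◇r is true at 4.
Satisfying worlds: {2, 4}

2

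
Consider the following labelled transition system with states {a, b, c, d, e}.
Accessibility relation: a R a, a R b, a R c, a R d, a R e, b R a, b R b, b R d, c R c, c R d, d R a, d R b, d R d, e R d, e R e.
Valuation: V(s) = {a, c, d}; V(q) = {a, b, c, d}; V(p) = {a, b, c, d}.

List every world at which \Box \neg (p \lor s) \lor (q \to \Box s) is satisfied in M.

c, e

Let φ = \Box \neg (p \lor s) \lor (q \to \Box s). Evaluate φ at each world:
  a (successors {a, b, c, d, e}): φ is false.
  b (successors {a, b, d}): φ is false.
  c (successors {c, d}): φ is true.
  d (successors {a, b, d}): φ is false.
  e (successors {d, e}): φ is true.
For instance, at d:
  At d: \Box \neg (p \lor s) is false, q \to \Box s is false, so \Box \neg (p \lor s) \lor (q \to \Box s) is false.
    At d: \Box \neg (p \lor s) requires \neg (p \lor s) at every successor {a, b, d}.
      \neg (p \lor s) fails at a, so \Box \neg (p \lor s) is false at d.
    At d: q is true, \Box s is false, so q \to \Box s is false.
      At d: \Box s requires s at every successor {a, b, d}.
        s fails at b, so \Box s is false at d.
Satisfying worlds: {c, e}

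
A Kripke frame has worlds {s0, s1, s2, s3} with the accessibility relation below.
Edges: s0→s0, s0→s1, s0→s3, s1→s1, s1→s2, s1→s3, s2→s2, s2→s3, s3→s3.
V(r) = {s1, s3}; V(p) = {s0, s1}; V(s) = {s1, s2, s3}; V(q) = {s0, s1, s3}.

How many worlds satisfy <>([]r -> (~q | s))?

4

Let φ = <>([]r -> (~q | s)). Evaluate φ at each world:
  s0 (successors {s0, s1, s3}): φ is true.
  s1 (successors {s1, s2, s3}): φ is true.
  s2 (successors {s2, s3}): φ is true.
  s3 (successors {s3}): φ is true.
For instance, at s1:
  At s1: <>([]r -> (~q | s)) requires []r -> (~q | s) at some successor in {s1, s2, s3}.
    []r -> (~q | s) holds at s1, so <>([]r -> (~q | s)) is true at s1.
      At s1: []r is false, ~q | s is true, so []r -> (~q | s) is true.
Satisfying worlds: {s0, s1, s2, s3}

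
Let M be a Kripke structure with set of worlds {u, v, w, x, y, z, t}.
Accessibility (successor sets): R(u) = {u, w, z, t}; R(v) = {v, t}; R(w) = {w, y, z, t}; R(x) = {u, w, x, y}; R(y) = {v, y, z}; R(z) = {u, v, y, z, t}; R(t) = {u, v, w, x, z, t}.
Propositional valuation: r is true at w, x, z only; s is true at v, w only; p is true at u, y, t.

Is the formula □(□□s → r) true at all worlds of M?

Let φ = □(□□s → r). Evaluate φ at each world:
  u (successors {u, w, z, t}): φ is true.
  v (successors {v, t}): φ is true.
  w (successors {w, y, z, t}): φ is true.
  x (successors {u, w, x, y}): φ is true.
  y (successors {v, y, z}): φ is true.
  z (successors {u, v, y, z, t}): φ is true.
  t (successors {u, v, w, x, z, t}): φ is true.
For instance, at x:
  At x: □(□□s → r) requires □□s → r at every successor {u, w, x, y}.
    At u: □□s → r is true.
    At w: □□s → r is true.
    At x: □□s → r is true.
    At y: □□s → r is true.
  So □(□□s → r) is true at x.

Yes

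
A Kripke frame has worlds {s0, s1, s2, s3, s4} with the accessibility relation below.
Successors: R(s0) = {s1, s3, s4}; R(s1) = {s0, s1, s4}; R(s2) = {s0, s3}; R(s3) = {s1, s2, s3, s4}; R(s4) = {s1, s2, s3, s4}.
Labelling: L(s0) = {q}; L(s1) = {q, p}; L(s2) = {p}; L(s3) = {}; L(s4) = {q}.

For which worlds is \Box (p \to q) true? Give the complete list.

Let φ = \Box (p \to q). Evaluate φ at each world:
  s0 (successors {s1, s3, s4}): φ is true.
  s1 (successors {s0, s1, s4}): φ is true.
  s2 (successors {s0, s3}): φ is true.
  s3 (successors {s1, s2, s3, s4}): φ is false.
  s4 (successors {s1, s2, s3, s4}): φ is false.
For instance, at s0:
  At s0: \Box (p \to q) requires p \to q at every successor {s1, s3, s4}.
    At s1: p \to q is true.
    At s3: p \to q is true.
    At s4: p \to q is true.
  So \Box (p \to q) is true at s0.
Satisfying worlds: {s0, s1, s2}

s0, s1, s2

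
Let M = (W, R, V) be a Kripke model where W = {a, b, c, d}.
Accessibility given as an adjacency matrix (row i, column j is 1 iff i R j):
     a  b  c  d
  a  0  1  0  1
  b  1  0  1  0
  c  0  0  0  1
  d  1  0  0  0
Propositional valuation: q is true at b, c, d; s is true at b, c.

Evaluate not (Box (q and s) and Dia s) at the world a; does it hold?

Recall that Box ψ holds at a world iff ψ holds at every accessible world, and Dia ψ holds iff ψ holds at some accessible world.
At a: Box (q and s) and Dia s is false, so not (Box (q and s) and Dia s) is true.
  At a: Box (q and s) is false, Dia s is true, so Box (q and s) and Dia s is false.
    At a: Box (q and s) requires q and s at every successor {b, d}.
      q and s fails at d, so Box (q and s) is false at a.
    At a: Dia s requires s at some successor in {b, d}.
      s holds at b, so Dia s is true at a.

Yes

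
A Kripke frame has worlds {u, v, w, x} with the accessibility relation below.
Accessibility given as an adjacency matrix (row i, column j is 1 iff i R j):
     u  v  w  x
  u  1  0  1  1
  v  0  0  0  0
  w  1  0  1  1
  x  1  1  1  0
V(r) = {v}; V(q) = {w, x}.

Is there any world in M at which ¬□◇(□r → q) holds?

Recall that □ψ holds at a world iff ψ holds at every accessible world, and ◇ψ holds iff ψ holds at some accessible world.
Let φ = ¬□◇(□r → q). Evaluate φ at each world:
  u (successors {u, w, x}): φ is false.
  v (successors ∅): φ is false.
  w (successors {u, w, x}): φ is false.
  x (successors {u, v, w}): φ is true.
Detail at x (witness):
  At x: □◇(□r → q) is false, so ¬□◇(□r → q) is true.
    At x: □◇(□r → q) requires ◇(□r → q) at every successor {u, v, w}.
      ◇(□r → q) fails at v, so □◇(□r → q) is false at x.

Yes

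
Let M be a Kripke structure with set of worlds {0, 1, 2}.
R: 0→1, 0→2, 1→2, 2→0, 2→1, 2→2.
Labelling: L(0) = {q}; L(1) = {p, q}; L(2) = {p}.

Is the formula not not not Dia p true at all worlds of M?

Let φ = not not not Dia p. Evaluate φ at each world:
  0 (successors {1, 2}): φ is false.
  1 (successors {2}): φ is false.
  2 (successors {0, 1, 2}): φ is false.
Detail at 0 (counterexample):
  At 0: not not Dia p is true, so not not not Dia p is false.
    At 0: not Dia p is false, so not not Dia p is true.
      At 0: Dia p is true, so not Dia p is false.

No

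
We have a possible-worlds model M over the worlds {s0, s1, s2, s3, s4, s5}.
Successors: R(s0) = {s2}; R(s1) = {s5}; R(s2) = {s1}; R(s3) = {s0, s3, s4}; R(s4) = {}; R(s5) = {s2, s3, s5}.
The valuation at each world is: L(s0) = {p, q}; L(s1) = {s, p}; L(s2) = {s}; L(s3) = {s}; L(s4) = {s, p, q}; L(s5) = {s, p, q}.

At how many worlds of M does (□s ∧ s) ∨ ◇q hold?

5

Recall that □ψ holds at a world iff ψ holds at every accessible world, and ◇ψ holds iff ψ holds at some accessible world.
Let φ = (□s ∧ s) ∨ ◇q. Evaluate φ at each world:
  s0 (successors {s2}): φ is false.
  s1 (successors {s5}): φ is true.
  s2 (successors {s1}): φ is true.
  s3 (successors {s0, s3, s4}): φ is true.
  s4 (successors ∅): φ is true.
  s5 (successors {s2, s3, s5}): φ is true.
For instance, at s0:
  At s0: □s ∧ s is false, ◇q is false, so (□s ∧ s) ∨ ◇q is false.
    At s0: □s is true, s is false, so □s ∧ s is false.
      At s0: □s requires s at every successor {s2}.
        At s2: s is true.
      So □s is true at s0.
    At s0: ◇q requires q at some successor in {s2}.
      At s2: q is false.
    So ◇q is false at s0.
Satisfying worlds: {s1, s2, s3, s4, s5}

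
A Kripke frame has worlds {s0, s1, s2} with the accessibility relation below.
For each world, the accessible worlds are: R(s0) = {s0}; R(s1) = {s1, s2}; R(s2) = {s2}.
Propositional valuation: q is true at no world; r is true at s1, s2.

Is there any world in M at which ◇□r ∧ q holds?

Let φ = ◇□r ∧ q. Evaluate φ at each world:
  s0 (successors {s0}): φ is false.
  s1 (successors {s1, s2}): φ is false.
  s2 (successors {s2}): φ is false.
For instance, at s2:
  At s2: ◇□r is true, q is false, so ◇□r ∧ q is false.
    At s2: ◇□r requires □r at some successor in {s2}.
      □r holds at s2, so ◇□r is true at s2.

No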